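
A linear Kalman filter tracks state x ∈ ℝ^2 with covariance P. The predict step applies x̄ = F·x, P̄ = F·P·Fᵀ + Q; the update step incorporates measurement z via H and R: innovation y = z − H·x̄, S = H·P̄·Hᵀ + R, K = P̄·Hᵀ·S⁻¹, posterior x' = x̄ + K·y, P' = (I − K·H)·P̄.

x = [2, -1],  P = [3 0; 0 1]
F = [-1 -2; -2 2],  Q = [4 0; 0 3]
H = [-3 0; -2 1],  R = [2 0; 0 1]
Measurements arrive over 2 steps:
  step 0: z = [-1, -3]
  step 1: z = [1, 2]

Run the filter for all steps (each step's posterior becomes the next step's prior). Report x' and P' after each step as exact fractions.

step 0: x̄ = F·x = [0, -6]
step 0: P̄ = F·P·Fᵀ + Q = [11 2; 2 19]
step 0: y = z − H·x̄ = [-1, 3]
step 0: S = H·P̄·Hᵀ + R = [101 60; 60 56]
step 0: K = P̄·Hᵀ·S⁻¹ = [-81/257 -5/257; -309/514 1875/2056]
step 0: x' = x̄ + K·y = [66/257, -5475/2056]
step 0: P' = (I − K·H)·P̄ = [54/257 103/257; 103/257 3523/2056]
step 1: x̄ = F·x = [5211/1028, -6003/1028]
step 1: P̄ = F·P·Fᵀ + Q = [6511/514 -2895/514; -2895/514 3849/514]
step 1: y = z − H·x̄ = [16661/1028, 18481/1028]
step 1: S = H·P̄·Hᵀ + R = [59627/514 47751/514; 47751/514 41987/514]
step 1: K = P̄·Hᵀ·S⁻¹ = [-483/1796 -1447/19756; -16911/39512 311337/434632]
step 1: x' = x̄ + K·y = [-5989/9878, 22095/217316]
step 1: P' = (I − K·H)·P̄ = [161/898 5637/19756; 5637/19756 559365/434632]

step 0: x' = [66/257, -5475/2056], P' = [54/257 103/257; 103/257 3523/2056]
step 1: x' = [-5989/9878, 22095/217316], P' = [161/898 5637/19756; 5637/19756 559365/434632]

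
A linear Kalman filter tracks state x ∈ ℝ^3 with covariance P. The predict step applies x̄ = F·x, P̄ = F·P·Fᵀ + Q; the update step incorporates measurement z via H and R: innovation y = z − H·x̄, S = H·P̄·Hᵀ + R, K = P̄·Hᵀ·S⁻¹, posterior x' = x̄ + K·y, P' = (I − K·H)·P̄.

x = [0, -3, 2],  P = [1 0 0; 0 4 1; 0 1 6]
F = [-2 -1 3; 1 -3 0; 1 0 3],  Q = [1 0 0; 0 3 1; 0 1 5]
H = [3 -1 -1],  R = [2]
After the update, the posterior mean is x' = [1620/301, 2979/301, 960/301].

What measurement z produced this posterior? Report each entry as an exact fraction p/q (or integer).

x̄ = F·x = [9, 9, 6]
P̄ = F·P·Fᵀ + Q = [57 1 49; 1 40 -7; 49 -7 60]
S = H·P̄·Hᵀ + R = [301]
K = P̄·Hᵀ·S⁻¹ = [121/301; -30/301; 94/301]
x' − x̄ = [-1089/301, 270/301, -846/301] = K·y
y = (KᵀK)⁻¹·Kᵀ·(x' − x̄) = [-9]
z = y + H·x̄ = [-9] + [12] = [3]

z = [3]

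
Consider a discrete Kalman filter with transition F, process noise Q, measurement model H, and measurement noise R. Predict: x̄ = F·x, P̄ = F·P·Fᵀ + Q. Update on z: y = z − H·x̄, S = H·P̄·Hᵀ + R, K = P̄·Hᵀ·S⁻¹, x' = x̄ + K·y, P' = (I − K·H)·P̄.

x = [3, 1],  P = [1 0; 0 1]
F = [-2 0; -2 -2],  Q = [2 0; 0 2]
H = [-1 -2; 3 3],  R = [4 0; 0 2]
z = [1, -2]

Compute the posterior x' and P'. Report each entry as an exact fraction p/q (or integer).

x' = [-15/29, -31/116]
P' = [124/87 -36/29; -36/29 73/58]

x̄ = F·x = [-6, -8]
P̄ = F·P·Fᵀ + Q = [6 4; 4 10]
y = z − H·x̄ = [-21, 40]
S = H·P̄·Hᵀ + R = [66 -114; -114 218]
K = P̄·Hᵀ·S⁻¹ = [23/87 8/29; -37/116 3/116]
x' = x̄ + K·y = [-15/29, -31/116]
P' = (I − K·H)·P̄ = [124/87 -36/29; -36/29 73/58]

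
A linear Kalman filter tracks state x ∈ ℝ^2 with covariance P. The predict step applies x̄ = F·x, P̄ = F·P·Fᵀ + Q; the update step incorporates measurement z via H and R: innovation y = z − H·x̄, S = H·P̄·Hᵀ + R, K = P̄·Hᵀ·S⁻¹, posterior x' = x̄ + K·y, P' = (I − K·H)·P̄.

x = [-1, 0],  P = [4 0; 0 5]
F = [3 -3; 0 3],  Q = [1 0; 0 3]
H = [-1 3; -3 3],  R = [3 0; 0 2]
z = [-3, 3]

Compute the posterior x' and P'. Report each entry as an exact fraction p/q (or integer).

x' = [-109734/38155, -72441/38155]
P' = [86487/76310 62793/76310; 62793/76310 55707/76310]

x̄ = F·x = [-3, 0]
P̄ = F·P·Fᵀ + Q = [82 -45; -45 48]
y = z − H·x̄ = [-6, -6]
S = H·P̄·Hᵀ + R = [787 1218; 1218 1982]
K = P̄·Hᵀ·S⁻¹ = [16982/38155 -35541/76310; 17388/38155 -10629/76310]
x' = x̄ + K·y = [-109734/38155, -72441/38155]
P' = (I − K·H)·P̄ = [86487/76310 62793/76310; 62793/76310 55707/76310]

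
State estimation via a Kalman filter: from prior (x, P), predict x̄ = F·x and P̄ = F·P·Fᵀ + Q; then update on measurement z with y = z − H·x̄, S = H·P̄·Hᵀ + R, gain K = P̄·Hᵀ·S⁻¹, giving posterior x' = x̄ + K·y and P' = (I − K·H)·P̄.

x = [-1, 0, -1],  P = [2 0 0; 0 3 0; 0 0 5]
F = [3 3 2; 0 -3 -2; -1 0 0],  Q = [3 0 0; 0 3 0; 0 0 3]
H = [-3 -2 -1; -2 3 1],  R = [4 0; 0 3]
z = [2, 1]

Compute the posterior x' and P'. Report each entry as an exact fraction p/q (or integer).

x' = [-8477/12353, -338/1123, 611/1123]
P' = [54115/172942 1427/7861 -6023/15722; 1427/7861 7129/7861 -13103/7861; -6023/15722 -13103/7861 66377/15722]

x̄ = F·x = [-5, 2, 1]
P̄ = F·P·Fᵀ + Q = [68 -47 -6; -47 50 0; -6 0 5]
y = z − H·x̄ = [-8, -16]
S = H·P̄·Hᵀ + R = [221 344; 344 1318]
K = P̄·Hᵀ·S⁻¹ = [-19860/86471 -26767/172942; -1359/7861 1810/7861; 513/7861 -65/15722]
x' = x̄ + K·y = [-8477/12353, -338/1123, 611/1123]
P' = (I − K·H)·P̄ = [54115/172942 1427/7861 -6023/15722; 1427/7861 7129/7861 -13103/7861; -6023/15722 -13103/7861 66377/15722]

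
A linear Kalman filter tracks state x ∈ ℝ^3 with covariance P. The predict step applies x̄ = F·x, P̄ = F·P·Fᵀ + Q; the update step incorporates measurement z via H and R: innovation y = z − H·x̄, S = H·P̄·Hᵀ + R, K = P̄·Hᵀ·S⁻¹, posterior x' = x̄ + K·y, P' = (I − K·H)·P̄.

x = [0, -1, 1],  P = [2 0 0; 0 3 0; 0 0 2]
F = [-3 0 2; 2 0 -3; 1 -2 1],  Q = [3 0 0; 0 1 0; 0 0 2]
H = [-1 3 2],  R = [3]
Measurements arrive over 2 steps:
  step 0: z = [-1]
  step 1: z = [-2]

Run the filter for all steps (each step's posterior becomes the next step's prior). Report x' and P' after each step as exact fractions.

step 0: x̄ = F·x = [2, -3, 3]
step 0: P̄ = F·P·Fᵀ + Q = [29 -24 -2; -24 27 -2; -2 -2 18]
step 0: y = z − H·x̄ = [4]
step 0: S = H·P̄·Hᵀ + R = [475]
step 0: K = P̄·Hᵀ·S⁻¹ = [-21/95; 101/475; 32/475]
step 0: x' = x̄ + K·y = [106/95, -1021/475, 1553/475]
step 0: P' = (I − K·H)·P̄ = [110/19 -159/95 482/95; -159/95 2624/475 -4182/475; 482/95 -4182/475 7526/475]
step 1: x̄ = F·x = [1516/475, -3599/475, 165/19]
step 1: P̄ = F·P·Fᵀ + Q = [27359/475 -30326/475 654/19; -30326/475 50289/475 -1656/19; 654/19 -1656/19 1858/19]
step 1: y = z − H·x̄ = [3113/475]
step 1: S = H·P̄·Hᵀ + R = [286941/475]
step 1: K = P̄·Hᵀ·S⁻¹ = [-85637/286941; 98393/286941; -47650/286941]
step 1: x' = x̄ + K·y = [354557/286941, -1529270/286941, 2179573/286941]
step 1: P' = (I − K·H)·P̄ = [1087838/286941 -580403/286941 1286068/286941; -580403/286941 9997460/286941 -15138802/286941; 1286068/286941 -15138802/286941 23279762/286941]

step 0: x' = [106/95, -1021/475, 1553/475], P' = [110/19 -159/95 482/95; -159/95 2624/475 -4182/475; 482/95 -4182/475 7526/475]
step 1: x' = [354557/286941, -1529270/286941, 2179573/286941], P' = [1087838/286941 -580403/286941 1286068/286941; -580403/286941 9997460/286941 -15138802/286941; 1286068/286941 -15138802/286941 23279762/286941]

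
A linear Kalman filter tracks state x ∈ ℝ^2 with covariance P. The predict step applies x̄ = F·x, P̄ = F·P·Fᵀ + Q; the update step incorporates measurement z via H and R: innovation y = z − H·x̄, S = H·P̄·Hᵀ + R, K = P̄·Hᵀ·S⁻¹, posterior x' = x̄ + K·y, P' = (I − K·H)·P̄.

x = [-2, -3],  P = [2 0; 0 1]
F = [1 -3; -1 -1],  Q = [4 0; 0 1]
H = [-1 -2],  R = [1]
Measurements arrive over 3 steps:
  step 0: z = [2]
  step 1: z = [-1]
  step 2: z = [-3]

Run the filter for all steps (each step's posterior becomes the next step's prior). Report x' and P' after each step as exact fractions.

step 0: x' = [-71/36, 1/4], P' = [251/36 -13/4; -13/4 7/4]
step 1: x' = [-237/98, 167/98], P' = [3344/245 -1538/245; -1538/245 761/245]
step 2: x' = [20572/4597, -3948/4597], P' = [165317/9194 -76595/9194; -76595/9194 37503/9194]

step 0: x̄ = F·x = [7, 5]
step 0: P̄ = F·P·Fᵀ + Q = [15 1; 1 4]
step 0: y = z − H·x̄ = [19]
step 0: S = H·P̄·Hᵀ + R = [36]
step 0: K = P̄·Hᵀ·S⁻¹ = [-17/36; -1/4]
step 0: x' = x̄ + K·y = [-71/36, 1/4]
step 0: P' = (I − K·H)·P̄ = [251/36 -13/4; -13/4 7/4]
step 1: x̄ = F·x = [-49/18, 31/18]
step 1: P̄ = F·P·Fᵀ + Q = [416/9 -74/9; -74/9 29/9]
step 1: y = z − H·x̄ = [-5/18]
step 1: S = H·P̄·Hᵀ + R = [245/9]
step 1: K = P̄·Hᵀ·S⁻¹ = [-268/245; 16/245]
step 1: x' = x̄ + K·y = [-237/98, 167/98]
step 1: P' = (I − K·H)·P̄ = [3344/245 -1538/245; -1538/245 761/245]
step 2: x̄ = F·x = [-369/49, 5/7]
step 2: P̄ = F·P·Fᵀ + Q = [20401/245 -591/35; -591/35 26/5]
step 2: y = z − H·x̄ = [-446/49]
step 2: S = H·P̄·Hᵀ + R = [9194/245]
step 2: K = P̄·Hᵀ·S⁻¹ = [-12127/9194; 1589/9194]
step 2: x' = x̄ + K·y = [20572/4597, -3948/4597]
step 2: P' = (I − K·H)·P̄ = [165317/9194 -76595/9194; -76595/9194 37503/9194]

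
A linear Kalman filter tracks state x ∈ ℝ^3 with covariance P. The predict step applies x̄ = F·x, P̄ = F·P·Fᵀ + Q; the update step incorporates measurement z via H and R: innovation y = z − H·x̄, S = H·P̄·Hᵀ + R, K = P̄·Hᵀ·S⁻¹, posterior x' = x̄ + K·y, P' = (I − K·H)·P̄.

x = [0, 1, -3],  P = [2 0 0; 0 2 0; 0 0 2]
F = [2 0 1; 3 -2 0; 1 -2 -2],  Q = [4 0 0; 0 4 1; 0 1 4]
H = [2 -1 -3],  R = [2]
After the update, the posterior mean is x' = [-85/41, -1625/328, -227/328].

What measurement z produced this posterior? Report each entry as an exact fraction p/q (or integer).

z = [3]

x̄ = F·x = [-3, -2, 4]
P̄ = F·P·Fᵀ + Q = [14 12 0; 12 30 15; 0 15 22]
S = H·P̄·Hᵀ + R = [328]
K = P̄·Hᵀ·S⁻¹ = [2/41; -51/328; -81/328]
x' − x̄ = [38/41, -969/328, -1539/328] = K·y
y = (KᵀK)⁻¹·Kᵀ·(x' − x̄) = [19]
z = y + H·x̄ = [19] + [-16] = [3]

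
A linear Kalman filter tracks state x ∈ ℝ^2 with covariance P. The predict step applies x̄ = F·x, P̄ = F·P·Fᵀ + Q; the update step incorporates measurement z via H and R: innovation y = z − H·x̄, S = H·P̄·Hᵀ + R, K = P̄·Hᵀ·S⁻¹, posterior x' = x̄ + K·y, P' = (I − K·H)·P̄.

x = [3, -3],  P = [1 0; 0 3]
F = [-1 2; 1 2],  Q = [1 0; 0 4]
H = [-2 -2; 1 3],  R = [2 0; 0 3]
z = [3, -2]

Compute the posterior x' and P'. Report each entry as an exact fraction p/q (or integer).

x' = [-3829/1490, 86/149]
P' = [1797/1490 -102/149; -102/149 87/149]

x̄ = F·x = [-9, -3]
P̄ = F·P·Fᵀ + Q = [14 11; 11 17]
y = z − H·x̄ = [-21, 16]
S = H·P̄·Hᵀ + R = [214 -218; -218 236]
K = P̄·Hᵀ·S⁻¹ = [-777/1490 -421/1490; 15/149 53/149]
x' = x̄ + K·y = [-3829/1490, 86/149]
P' = (I − K·H)·P̄ = [1797/1490 -102/149; -102/149 87/149]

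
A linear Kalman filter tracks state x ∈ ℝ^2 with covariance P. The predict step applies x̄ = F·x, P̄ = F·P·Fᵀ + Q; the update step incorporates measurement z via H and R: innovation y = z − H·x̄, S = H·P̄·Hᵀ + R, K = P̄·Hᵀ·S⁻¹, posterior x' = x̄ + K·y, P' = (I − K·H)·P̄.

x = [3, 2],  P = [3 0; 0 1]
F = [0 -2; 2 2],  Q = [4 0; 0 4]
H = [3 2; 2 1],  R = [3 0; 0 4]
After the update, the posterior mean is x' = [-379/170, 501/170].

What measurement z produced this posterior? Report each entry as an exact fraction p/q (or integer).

z = [-3, 3]

x̄ = F·x = [-4, 10]
P̄ = F·P·Fᵀ + Q = [8 -4; -4 20]
S = H·P̄·Hᵀ + R = [107 60; 60 40]
K = P̄·Hᵀ·S⁻¹ = [-2/17 81/170; 10/17 -99/170]
x' − x̄ = [301/170, -1199/170] = K·y
y = (KᵀK)⁻¹·Kᵀ·(x' − x̄) = [-11, 1]
z = y + H·x̄ = [-11, 1] + [8, 2] = [-3, 3]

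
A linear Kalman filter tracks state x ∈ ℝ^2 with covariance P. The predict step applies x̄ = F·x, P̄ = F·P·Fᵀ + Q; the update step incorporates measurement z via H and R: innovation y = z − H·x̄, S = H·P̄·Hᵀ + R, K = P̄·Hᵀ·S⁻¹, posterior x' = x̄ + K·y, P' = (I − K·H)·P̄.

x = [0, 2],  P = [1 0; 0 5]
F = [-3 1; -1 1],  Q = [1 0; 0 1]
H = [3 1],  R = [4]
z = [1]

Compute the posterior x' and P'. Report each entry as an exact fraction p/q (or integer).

x̄ = F·x = [2, 2]
P̄ = F·P·Fᵀ + Q = [15 8; 8 7]
y = z − H·x̄ = [-7]
S = H·P̄·Hᵀ + R = [194]
K = P̄·Hᵀ·S⁻¹ = [53/194; 31/194]
x' = x̄ + K·y = [17/194, 171/194]
P' = (I − K·H)·P̄ = [101/194 -91/194; -91/194 397/194]

x' = [17/194, 171/194]
P' = [101/194 -91/194; -91/194 397/194]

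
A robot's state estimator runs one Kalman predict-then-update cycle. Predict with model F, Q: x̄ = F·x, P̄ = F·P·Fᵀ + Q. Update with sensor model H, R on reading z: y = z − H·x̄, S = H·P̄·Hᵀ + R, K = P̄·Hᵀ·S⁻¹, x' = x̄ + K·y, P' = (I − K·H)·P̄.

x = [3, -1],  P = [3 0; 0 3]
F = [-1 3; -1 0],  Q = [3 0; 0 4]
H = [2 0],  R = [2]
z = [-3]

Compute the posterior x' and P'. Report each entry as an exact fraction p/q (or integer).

x̄ = F·x = [-6, -3]
P̄ = F·P·Fᵀ + Q = [33 3; 3 7]
y = z − H·x̄ = [9]
S = H·P̄·Hᵀ + R = [134]
K = P̄·Hᵀ·S⁻¹ = [33/67; 3/67]
x' = x̄ + K·y = [-105/67, -174/67]
P' = (I − K·H)·P̄ = [33/67 3/67; 3/67 451/67]

x' = [-105/67, -174/67]
P' = [33/67 3/67; 3/67 451/67]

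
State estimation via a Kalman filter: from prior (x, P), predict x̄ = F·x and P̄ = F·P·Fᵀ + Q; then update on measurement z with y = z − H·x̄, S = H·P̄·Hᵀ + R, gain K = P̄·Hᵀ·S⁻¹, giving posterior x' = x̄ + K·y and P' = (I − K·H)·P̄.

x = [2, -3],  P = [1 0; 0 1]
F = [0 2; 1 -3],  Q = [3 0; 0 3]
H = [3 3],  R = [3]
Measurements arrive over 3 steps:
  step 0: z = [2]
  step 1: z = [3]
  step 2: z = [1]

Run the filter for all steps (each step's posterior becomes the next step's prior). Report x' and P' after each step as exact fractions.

step 0: x̄ = F·x = [-6, 11]
step 0: P̄ = F·P·Fᵀ + Q = [7 -6; -6 13]
step 0: y = z − H·x̄ = [-13]
step 0: S = H·P̄·Hᵀ + R = [75]
step 0: K = P̄·Hᵀ·S⁻¹ = [1/25; 7/25]
step 0: x' = x̄ + K·y = [-163/25, 184/25]
step 0: P' = (I − K·H)·P̄ = [172/25 -171/25; -171/25 178/25]
step 1: x̄ = F·x = [368/25, -143/5]
step 1: P̄ = F·P·Fᵀ + Q = [787/25 -282/5; -282/5 115]
step 1: y = z − H·x̄ = [1116/25]
step 1: S = H·P̄·Hᵀ + R = [7653/25]
step 1: K = P̄·Hᵀ·S⁻¹ = [-623/2551; 1465/2551]
step 1: x' = x̄ + K·y = [9740/2551, -7561/2551]
step 1: P' = (I − K·H)·P̄ = [33730/2551 -34353/2551; -34353/2551 35818/2551]
step 2: x̄ = F·x = [-15122/2551, 32423/2551]
step 2: P̄ = F·P·Fᵀ + Q = [150925/2551 -283614/2551; -283614/2551 569863/2551]
step 2: y = z − H·x̄ = [-49352/2551]
step 2: S = H·P̄·Hᵀ + R = [1389693/2551]
step 2: K = P̄·Hᵀ·S⁻¹ = [-132689/463231; 286249/463231]
step 2: x' = x̄ + K·y = [-178954/463231, 349815/463231]
step 2: P' = (I − K·H)·P̄ = [6700912/463231 -6833601/463231; -6833601/463231 7119850/463231]

step 0: x' = [-163/25, 184/25], P' = [172/25 -171/25; -171/25 178/25]
step 1: x' = [9740/2551, -7561/2551], P' = [33730/2551 -34353/2551; -34353/2551 35818/2551]
step 2: x' = [-178954/463231, 349815/463231], P' = [6700912/463231 -6833601/463231; -6833601/463231 7119850/463231]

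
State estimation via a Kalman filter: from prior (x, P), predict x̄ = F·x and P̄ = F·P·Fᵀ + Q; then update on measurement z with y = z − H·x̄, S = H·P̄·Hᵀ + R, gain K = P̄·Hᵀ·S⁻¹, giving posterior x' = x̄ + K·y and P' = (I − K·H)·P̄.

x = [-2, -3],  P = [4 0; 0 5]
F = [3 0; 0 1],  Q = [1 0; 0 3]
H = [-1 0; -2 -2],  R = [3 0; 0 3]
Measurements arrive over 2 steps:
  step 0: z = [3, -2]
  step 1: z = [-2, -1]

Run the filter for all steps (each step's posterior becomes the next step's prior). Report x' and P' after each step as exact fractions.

step 0: x' = [-2739/1844, 929/461], P' = [3885/1844 -888/461; -888/461 1128/461]
step 1: x' = [271809/329725, -62621/329725], P' = [666087/329725 -587628/329725; -587628/329725 724707/329725]

step 0: x̄ = F·x = [-6, -3]
step 0: P̄ = F·P·Fᵀ + Q = [37 0; 0 8]
step 0: y = z − H·x̄ = [-3, -20]
step 0: S = H·P̄·Hᵀ + R = [40 74; 74 183]
step 0: K = P̄·Hᵀ·S⁻¹ = [-1295/1844 -111/922; 296/461 -160/461]
step 0: x' = x̄ + K·y = [-2739/1844, 929/461]
step 0: P' = (I − K·H)·P̄ = [3885/1844 -888/461; -888/461 1128/461]
step 1: x̄ = F·x = [-8217/1844, 929/461]
step 1: P̄ = F·P·Fᵀ + Q = [36809/1844 -2664/461; -2664/461 2511/461]
step 1: y = z − H·x̄ = [-11905/1844, -5423/922]
step 1: S = H·P̄·Hᵀ + R = [42341/1844 26153/922; 26153/922 26924/461]
step 1: K = P̄·Hᵀ·S⁻¹ = [-222029/329725 -52306/329725; 195876/329725 -91386/329725]
step 1: x' = x̄ + K·y = [271809/329725, -62621/329725]
step 1: P' = (I − K·H)·P̄ = [666087/329725 -587628/329725; -587628/329725 724707/329725]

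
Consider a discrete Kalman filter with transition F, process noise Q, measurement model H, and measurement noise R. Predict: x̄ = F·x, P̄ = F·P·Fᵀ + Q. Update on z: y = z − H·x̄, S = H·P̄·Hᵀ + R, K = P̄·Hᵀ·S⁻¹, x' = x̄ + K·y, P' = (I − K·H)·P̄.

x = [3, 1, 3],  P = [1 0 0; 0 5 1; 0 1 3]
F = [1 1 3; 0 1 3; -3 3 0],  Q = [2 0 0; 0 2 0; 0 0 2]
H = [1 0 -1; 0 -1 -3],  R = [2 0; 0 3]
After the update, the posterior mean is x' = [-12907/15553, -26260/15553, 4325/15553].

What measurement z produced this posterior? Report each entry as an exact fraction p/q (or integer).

x̄ = F·x = [13, 10, -6]
P̄ = F·P·Fᵀ + Q = [41 38 21; 38 40 24; 21 24 56]
S = H·P̄·Hᵀ + R = [57 91; 91 691]
K = P̄·Hᵀ·S⁻¹ = [23011/31106 -7577/31106; 9933/15553 -3829/15553; -6713/31106 -7759/31106]
x' − x̄ = [-215096/15553, -181790/15553, 97643/15553] = K·y
y = (KᵀK)⁻¹·Kᵀ·(x' − x̄) = [-21, -7]
z = y + H·x̄ = [-21, -7] + [19, 8] = [-2, 1]

z = [-2, 1]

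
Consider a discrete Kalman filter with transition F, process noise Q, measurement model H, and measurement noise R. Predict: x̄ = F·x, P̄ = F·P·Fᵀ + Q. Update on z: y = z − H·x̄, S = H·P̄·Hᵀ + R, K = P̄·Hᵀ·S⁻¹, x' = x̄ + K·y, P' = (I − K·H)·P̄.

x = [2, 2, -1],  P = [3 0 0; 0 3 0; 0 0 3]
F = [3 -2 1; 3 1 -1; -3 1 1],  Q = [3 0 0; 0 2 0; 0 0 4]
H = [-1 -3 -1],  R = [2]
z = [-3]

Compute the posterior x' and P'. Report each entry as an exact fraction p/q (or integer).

x̄ = F·x = [1, 9, -5]
P̄ = F·P·Fᵀ + Q = [45 18 -30; 18 35 -27; -30 -27 37]
y = z − H·x̄ = [20]
S = H·P̄·Hᵀ + R = [285]
K = P̄·Hᵀ·S⁻¹ = [-23/95; -32/95; 74/285]
x' = x̄ + K·y = [-73/19, 43/19, 11/57]
P' = (I − K·H)·P̄ = [2688/95 -498/95 -1148/95; -498/95 253/95 -197/95; -1148/95 -197/95 5069/285]

x' = [-73/19, 43/19, 11/57]
P' = [2688/95 -498/95 -1148/95; -498/95 253/95 -197/95; -1148/95 -197/95 5069/285]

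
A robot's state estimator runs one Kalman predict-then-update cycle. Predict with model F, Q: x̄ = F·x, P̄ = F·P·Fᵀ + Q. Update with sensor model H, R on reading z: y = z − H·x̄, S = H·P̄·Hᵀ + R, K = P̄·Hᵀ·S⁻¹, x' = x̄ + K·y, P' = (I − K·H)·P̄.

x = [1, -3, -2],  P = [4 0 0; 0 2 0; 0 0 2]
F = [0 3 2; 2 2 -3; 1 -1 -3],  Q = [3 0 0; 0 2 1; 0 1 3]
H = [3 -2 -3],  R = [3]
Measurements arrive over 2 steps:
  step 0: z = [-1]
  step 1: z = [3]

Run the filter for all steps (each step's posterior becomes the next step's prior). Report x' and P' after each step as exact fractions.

step 0: x̄ = F·x = [-13, 2, 10]
step 0: P̄ = F·P·Fᵀ + Q = [29 0 -18; 0 44 23; -18 23 27]
step 0: y = z − H·x̄ = [72]
step 0: S = H·P̄·Hᵀ + R = [1283]
step 0: K = P̄·Hᵀ·S⁻¹ = [141/1283; -157/1283; -181/1283]
step 0: x' = x̄ + K·y = [-6527/1283, -8738/1283, -202/1283]
step 0: P' = (I − K·H)·P̄ = [17326/1283 22137/1283 2427/1283; 22137/1283 31803/1283 1092/1283; 2427/1283 1092/1283 1880/1283]
step 1: x̄ = F·x = [-26618/1283, -29924/1283, 2817/1283]
step 1: P̄ = F·P·Fᵀ + Q = [310700/1283 316608/1283 -47436/1283; 316608/1283 350870/1283 -35870/1283; -47436/1283 -35870/1283 17614/1283]
step 1: y = z − H·x̄ = [32306/1283]
step 1: S = H·P̄·Hᵀ + R = [986267/1283]
step 1: K = P̄·Hᵀ·S⁻¹ = [441192/986267; 355694/986267; -123410/986267]
step 1: x' = x̄ + K·y = [-9352538/986267, -14046768/986267, -941987/986267]
step 1: P' = (I − K·H)·P̄ = [87126092/986267 121068336/986267 5972676/986267; 121068336/986267 171109338/986267 6639750/986267; 5972676/986267 6639750/986267 1669586/986267]

step 0: x' = [-6527/1283, -8738/1283, -202/1283], P' = [17326/1283 22137/1283 2427/1283; 22137/1283 31803/1283 1092/1283; 2427/1283 1092/1283 1880/1283]
step 1: x' = [-9352538/986267, -14046768/986267, -941987/986267], P' = [87126092/986267 121068336/986267 5972676/986267; 121068336/986267 171109338/986267 6639750/986267; 5972676/986267 6639750/986267 1669586/986267]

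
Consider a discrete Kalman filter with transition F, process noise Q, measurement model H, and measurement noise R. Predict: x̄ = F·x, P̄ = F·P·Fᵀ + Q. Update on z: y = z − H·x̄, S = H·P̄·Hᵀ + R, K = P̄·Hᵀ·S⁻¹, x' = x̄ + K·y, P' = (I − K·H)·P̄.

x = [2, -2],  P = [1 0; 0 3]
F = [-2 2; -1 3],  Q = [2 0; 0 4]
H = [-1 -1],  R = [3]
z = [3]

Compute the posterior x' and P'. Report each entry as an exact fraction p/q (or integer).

x' = [-250/93, -68/93]
P' = [230/93 -116/93; -116/93 272/93]

x̄ = F·x = [-8, -8]
P̄ = F·P·Fᵀ + Q = [18 20; 20 32]
y = z − H·x̄ = [-13]
S = H·P̄·Hᵀ + R = [93]
K = P̄·Hᵀ·S⁻¹ = [-38/93; -52/93]
x' = x̄ + K·y = [-250/93, -68/93]
P' = (I − K·H)·P̄ = [230/93 -116/93; -116/93 272/93]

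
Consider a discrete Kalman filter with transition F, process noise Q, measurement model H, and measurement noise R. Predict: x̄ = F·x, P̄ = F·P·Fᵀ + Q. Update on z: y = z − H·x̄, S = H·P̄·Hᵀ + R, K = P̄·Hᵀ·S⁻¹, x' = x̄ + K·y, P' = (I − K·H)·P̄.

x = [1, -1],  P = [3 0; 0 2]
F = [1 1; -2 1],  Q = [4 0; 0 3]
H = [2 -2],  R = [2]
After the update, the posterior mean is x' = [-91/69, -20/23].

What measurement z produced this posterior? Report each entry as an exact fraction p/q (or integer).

x̄ = F·x = [0, -3]
P̄ = F·P·Fᵀ + Q = [9 -4; -4 17]
S = H·P̄·Hᵀ + R = [138]
K = P̄·Hᵀ·S⁻¹ = [13/69; -7/23]
x' − x̄ = [-91/69, 49/23] = K·y
y = (KᵀK)⁻¹·Kᵀ·(x' − x̄) = [-7]
z = y + H·x̄ = [-7] + [6] = [-1]

z = [-1]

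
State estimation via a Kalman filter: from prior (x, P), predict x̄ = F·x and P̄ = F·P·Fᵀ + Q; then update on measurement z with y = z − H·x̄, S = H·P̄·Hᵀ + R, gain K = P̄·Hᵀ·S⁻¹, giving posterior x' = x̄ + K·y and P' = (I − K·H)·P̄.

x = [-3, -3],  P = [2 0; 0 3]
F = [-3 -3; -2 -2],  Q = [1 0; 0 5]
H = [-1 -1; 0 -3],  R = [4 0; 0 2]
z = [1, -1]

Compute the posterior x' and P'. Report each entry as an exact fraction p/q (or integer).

x' = [187/855, 44/171]
P' = [2467/855 -13/171; -13/171 35/171]

x̄ = F·x = [18, 12]
P̄ = F·P·Fᵀ + Q = [46 30; 30 25]
y = z − H·x̄ = [31, 35]
S = H·P̄·Hᵀ + R = [135 165; 165 227]
K = P̄·Hᵀ·S⁻¹ = [-1201/1710 13/114; -11/342 -35/114]
x' = x̄ + K·y = [187/855, 44/171]
P' = (I − K·H)·P̄ = [2467/855 -13/171; -13/171 35/171]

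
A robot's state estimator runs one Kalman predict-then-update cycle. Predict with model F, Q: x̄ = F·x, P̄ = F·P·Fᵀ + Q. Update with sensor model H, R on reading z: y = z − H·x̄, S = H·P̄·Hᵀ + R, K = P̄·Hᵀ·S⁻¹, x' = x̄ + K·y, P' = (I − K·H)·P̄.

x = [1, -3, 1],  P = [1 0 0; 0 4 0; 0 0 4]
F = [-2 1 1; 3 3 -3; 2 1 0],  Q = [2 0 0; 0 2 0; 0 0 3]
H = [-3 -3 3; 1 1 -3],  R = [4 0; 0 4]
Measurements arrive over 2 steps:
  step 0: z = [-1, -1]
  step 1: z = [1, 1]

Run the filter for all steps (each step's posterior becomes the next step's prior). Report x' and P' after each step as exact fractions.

step 0: x̄ = F·x = [-4, -9, -1]
step 0: P̄ = F·P·Fᵀ + Q = [14 -6 0; -6 83 18; 0 18 11]
step 0: y = z − H·x̄ = [-37, 9]
step 0: S = H·P̄·Hᵀ + R = [544 -138; -138 80]
step 0: K = P̄·Hᵀ·S⁻¹ = [-204/6119 260/6119; -5493/12238 -5957/12238; -1875/12238 -5529/12238]
step 0: x' = x̄ + K·y = [-14588/6119, 19743/6119, 3688/6119]
step 0: P' = (I − K·H)·P̄ = [78690/6119 -78802/6119 -384/6119; -78802/6119 90252/6119 7788/6119; -384/6119 7788/6119 6154/6119]
step 1: x̄ = F·x = [52607/6119, 4401/6119, -9433/6119]
step 1: P̄ = F·P·Fᵀ + Q = [755724/6119 13104/6119 -217488/6119; 13104/6119 36394/6119 12618/6119; -217488/6119 12618/6119 108161/6119]
step 1: y = z − H·x̄ = [205442/6119, -79188/6119]
step 1: S = H·P̄·Hᵀ + R = [12050519/6119 -5886867/6119; -5886867/6119 3045471/6119]
step 1: K = P̄·Hᵀ·S⁻¹ = [-4388199/13920460 -1985803/13920460; -3655339/27840920 -20877869/83522760; -436227/3480115 -1448124/3480115]
step 1: x' = x̄ + K·y = [-976873/6960230, -6319663/13920460, -1270343/3480115]
step 1: P' = (I − K·H)·P̄ = [14625714/3480115 -11438713/3480115 1724268/3480115; -11438713/3480115 84554221/20880690 2044434/3480115; 1724268/3480115 2044434/3480115 3187066/3480115]

step 0: x' = [-14588/6119, 19743/6119, 3688/6119], P' = [78690/6119 -78802/6119 -384/6119; -78802/6119 90252/6119 7788/6119; -384/6119 7788/6119 6154/6119]
step 1: x' = [-976873/6960230, -6319663/13920460, -1270343/3480115], P' = [14625714/3480115 -11438713/3480115 1724268/3480115; -11438713/3480115 84554221/20880690 2044434/3480115; 1724268/3480115 2044434/3480115 3187066/3480115]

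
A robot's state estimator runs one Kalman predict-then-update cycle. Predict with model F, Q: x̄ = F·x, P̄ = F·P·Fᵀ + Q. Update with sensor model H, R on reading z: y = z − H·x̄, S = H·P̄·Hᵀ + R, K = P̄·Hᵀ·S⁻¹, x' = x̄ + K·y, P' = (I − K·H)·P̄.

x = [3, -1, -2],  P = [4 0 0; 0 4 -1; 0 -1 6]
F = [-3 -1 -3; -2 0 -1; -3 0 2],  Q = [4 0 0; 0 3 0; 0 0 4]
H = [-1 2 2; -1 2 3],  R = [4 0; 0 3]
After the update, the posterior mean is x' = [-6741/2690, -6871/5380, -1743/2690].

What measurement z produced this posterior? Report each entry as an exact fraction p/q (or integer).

z = [-1, -2]

x̄ = F·x = [-2, -4, -13]
P̄ = F·P·Fᵀ + Q = [92 41 2; 41 25 12; 2 12 64]
S = H·P̄·Hᵀ + R = [376 522; 522 739]
K = P̄·Hᵀ·S⁻¹ = [-1173/2690 407/1345; 897/5380 -153/2690; -429/2690 541/1345]
x' − x̄ = [-1361/2690, 14649/5380, 33227/2690] = K·y
y = (KᵀK)⁻¹·Kᵀ·(x' − x̄) = [31, 43]
z = y + H·x̄ = [31, 43] + [-32, -45] = [-1, -2]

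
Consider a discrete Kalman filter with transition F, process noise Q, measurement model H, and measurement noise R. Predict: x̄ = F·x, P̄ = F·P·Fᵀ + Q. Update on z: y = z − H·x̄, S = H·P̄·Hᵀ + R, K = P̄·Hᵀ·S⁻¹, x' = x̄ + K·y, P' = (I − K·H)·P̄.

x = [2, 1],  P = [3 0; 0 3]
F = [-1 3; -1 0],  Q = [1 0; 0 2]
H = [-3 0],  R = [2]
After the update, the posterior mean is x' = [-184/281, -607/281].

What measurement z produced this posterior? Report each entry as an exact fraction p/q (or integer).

z = [2]

x̄ = F·x = [1, -2]
P̄ = F·P·Fᵀ + Q = [31 3; 3 5]
S = H·P̄·Hᵀ + R = [281]
K = P̄·Hᵀ·S⁻¹ = [-93/281; -9/281]
x' − x̄ = [-465/281, -45/281] = K·y
y = (KᵀK)⁻¹·Kᵀ·(x' − x̄) = [5]
z = y + H·x̄ = [5] + [-3] = [2]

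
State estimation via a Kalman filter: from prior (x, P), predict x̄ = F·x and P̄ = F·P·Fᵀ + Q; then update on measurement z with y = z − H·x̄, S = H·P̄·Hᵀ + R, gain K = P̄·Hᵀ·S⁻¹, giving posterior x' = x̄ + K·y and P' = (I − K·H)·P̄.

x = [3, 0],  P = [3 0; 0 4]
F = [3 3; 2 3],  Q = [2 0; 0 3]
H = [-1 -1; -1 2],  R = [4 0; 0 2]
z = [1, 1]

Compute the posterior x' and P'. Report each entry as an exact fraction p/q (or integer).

x̄ = F·x = [9, 6]
P̄ = F·P·Fᵀ + Q = [65 54; 54 51]
y = z − H·x̄ = [16, -2]
S = H·P̄·Hᵀ + R = [228 -91; -91 55]
K = P̄·Hᵀ·S⁻¹ = [-2632/4259 -1025/4259; -1407/4259 1389/4259]
x' = x̄ + K·y = [-1731/4259, 264/4259]
P' = (I − K·H)·P̄ = [7702/4259 2826/4259; 2826/4259 2802/4259]

x' = [-1731/4259, 264/4259]
P' = [7702/4259 2826/4259; 2826/4259 2802/4259]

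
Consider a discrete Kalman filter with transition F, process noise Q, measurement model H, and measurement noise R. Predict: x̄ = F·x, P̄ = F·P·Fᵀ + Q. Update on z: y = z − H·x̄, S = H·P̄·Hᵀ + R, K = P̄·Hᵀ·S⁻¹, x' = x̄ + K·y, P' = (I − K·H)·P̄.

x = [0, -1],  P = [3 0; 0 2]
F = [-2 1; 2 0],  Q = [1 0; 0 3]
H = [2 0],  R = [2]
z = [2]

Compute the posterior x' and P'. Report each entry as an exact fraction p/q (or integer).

x' = [29/31, -48/31]
P' = [15/31 -12/31; -12/31 177/31]

x̄ = F·x = [-1, 0]
P̄ = F·P·Fᵀ + Q = [15 -12; -12 15]
y = z − H·x̄ = [4]
S = H·P̄·Hᵀ + R = [62]
K = P̄·Hᵀ·S⁻¹ = [15/31; -12/31]
x' = x̄ + K·y = [29/31, -48/31]
P' = (I − K·H)·P̄ = [15/31 -12/31; -12/31 177/31]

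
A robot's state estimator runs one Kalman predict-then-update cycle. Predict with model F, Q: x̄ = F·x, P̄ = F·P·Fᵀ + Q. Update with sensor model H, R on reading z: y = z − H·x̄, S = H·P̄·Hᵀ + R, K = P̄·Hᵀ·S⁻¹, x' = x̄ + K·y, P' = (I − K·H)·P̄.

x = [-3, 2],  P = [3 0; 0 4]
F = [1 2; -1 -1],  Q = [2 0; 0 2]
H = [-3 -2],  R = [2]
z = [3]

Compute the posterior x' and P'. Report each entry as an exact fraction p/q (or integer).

x̄ = F·x = [1, 1]
P̄ = F·P·Fᵀ + Q = [21 -11; -11 9]
y = z − H·x̄ = [8]
S = H·P̄·Hᵀ + R = [95]
K = P̄·Hᵀ·S⁻¹ = [-41/95; 3/19]
x' = x̄ + K·y = [-233/95, 43/19]
P' = (I − K·H)·P̄ = [314/95 -86/19; -86/19 126/19]

x' = [-233/95, 43/19]
P' = [314/95 -86/19; -86/19 126/19]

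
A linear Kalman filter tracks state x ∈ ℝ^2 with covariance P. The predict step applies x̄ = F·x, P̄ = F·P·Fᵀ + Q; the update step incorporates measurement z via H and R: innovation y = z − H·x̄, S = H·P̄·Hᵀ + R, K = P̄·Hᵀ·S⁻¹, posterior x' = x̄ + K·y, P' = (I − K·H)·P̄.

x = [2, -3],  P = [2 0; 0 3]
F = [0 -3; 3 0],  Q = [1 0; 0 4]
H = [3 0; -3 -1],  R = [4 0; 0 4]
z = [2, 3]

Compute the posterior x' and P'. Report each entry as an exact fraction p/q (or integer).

x' = [285/958, -2271/958]
P' = [182/479 -462/479; -462/479 2794/479]

x̄ = F·x = [9, 6]
P̄ = F·P·Fᵀ + Q = [28 0; 0 22]
y = z − H·x̄ = [-25, 36]
S = H·P̄·Hᵀ + R = [256 -252; -252 278]
K = P̄·Hᵀ·S⁻¹ = [273/958 -21/479; -693/958 -352/479]
x' = x̄ + K·y = [285/958, -2271/958]
P' = (I − K·H)·P̄ = [182/479 -462/479; -462/479 2794/479]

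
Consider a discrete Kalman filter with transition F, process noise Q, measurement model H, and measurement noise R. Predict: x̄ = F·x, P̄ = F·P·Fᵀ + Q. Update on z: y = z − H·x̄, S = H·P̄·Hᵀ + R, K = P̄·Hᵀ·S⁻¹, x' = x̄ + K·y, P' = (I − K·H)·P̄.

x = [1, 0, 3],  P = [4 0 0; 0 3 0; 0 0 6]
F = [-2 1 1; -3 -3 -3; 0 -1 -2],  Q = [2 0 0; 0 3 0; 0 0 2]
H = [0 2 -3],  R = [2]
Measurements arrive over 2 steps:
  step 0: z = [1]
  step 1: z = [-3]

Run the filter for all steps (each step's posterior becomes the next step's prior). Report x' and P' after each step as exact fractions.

step 0: x' = [68/29, -243/29, -171/29], P' = [3960/203 -672/29 -3162/203; -672/29 1905/29 1260/29; -3162/203 1260/29 5878/203]
step 1: x' = [-1891754/99727, 2331906/99727, 1652427/99727], P' = [41542924/99727 -54245994/99727 -36164014/99727; -54245994/99727 73071255/99727 48655524/99727; -36164014/99727 48655524/99727 32419990/99727]

step 0: x̄ = F·x = [1, -12, -6]
step 0: P̄ = F·P·Fᵀ + Q = [27 -3 -15; -3 120 45; -15 45 29]
step 0: y = z − H·x̄ = [7]
step 0: S = H·P̄·Hᵀ + R = [203]
step 0: K = P̄·Hᵀ·S⁻¹ = [39/203; 15/29; 3/203]
step 0: x' = x̄ + K·y = [68/29, -243/29, -171/29]
step 0: P' = (I − K·H)·P̄ = [3960/203 -672/29 -3162/203; -672/29 1905/29 1260/29; -3162/203 1260/29 5878/203]
step 1: x̄ = F·x = [-550/29, 1038/29, 585/29]
step 1: P̄ = F·P·Fᵀ + Q = [84563/203 -15771/29 -73607/203; -15771/29 32334/29 17367/29; -73607/203 17367/29 72533/203]
step 1: y = z − H·x̄ = [-408/29]
step 1: S = H·P̄·Hᵀ + R = [99727/203]
step 1: K = P̄·Hᵀ·S⁻¹ = [27/99727; 87969/99727; 25539/99727]
step 1: x' = x̄ + K·y = [-1891754/99727, 2331906/99727, 1652427/99727]
step 1: P' = (I − K·H)·P̄ = [41542924/99727 -54245994/99727 -36164014/99727; -54245994/99727 73071255/99727 48655524/99727; -36164014/99727 48655524/99727 32419990/99727]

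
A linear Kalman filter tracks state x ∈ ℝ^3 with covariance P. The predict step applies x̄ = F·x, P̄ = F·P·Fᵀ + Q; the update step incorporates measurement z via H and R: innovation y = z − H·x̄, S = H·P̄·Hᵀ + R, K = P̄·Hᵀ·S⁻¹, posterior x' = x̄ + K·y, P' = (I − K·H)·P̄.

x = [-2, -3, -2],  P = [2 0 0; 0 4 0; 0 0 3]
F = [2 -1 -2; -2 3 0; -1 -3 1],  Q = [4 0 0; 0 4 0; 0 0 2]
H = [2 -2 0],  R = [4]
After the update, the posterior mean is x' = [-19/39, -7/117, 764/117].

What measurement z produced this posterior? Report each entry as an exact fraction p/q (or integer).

z = [-1]

x̄ = F·x = [3, -5, 9]
P̄ = F·P·Fᵀ + Q = [28 -20 2; -20 48 -32; 2 -32 43]
S = H·P̄·Hᵀ + R = [468]
K = P̄·Hᵀ·S⁻¹ = [8/39; -34/117; 17/117]
x' − x̄ = [-136/39, 578/117, -289/117] = K·y
y = (KᵀK)⁻¹·Kᵀ·(x' − x̄) = [-17]
z = y + H·x̄ = [-17] + [16] = [-1]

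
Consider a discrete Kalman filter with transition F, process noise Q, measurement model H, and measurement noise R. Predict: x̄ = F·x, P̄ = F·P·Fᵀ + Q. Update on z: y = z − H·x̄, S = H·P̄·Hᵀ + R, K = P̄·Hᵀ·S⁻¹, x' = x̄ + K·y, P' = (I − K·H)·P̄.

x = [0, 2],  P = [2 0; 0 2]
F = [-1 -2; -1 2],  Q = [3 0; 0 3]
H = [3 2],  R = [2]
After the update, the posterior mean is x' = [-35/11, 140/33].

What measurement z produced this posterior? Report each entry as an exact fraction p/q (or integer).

x̄ = F·x = [-4, 4]
P̄ = F·P·Fᵀ + Q = [13 -6; -6 13]
S = H·P̄·Hᵀ + R = [99]
K = P̄·Hᵀ·S⁻¹ = [3/11; 8/99]
x' − x̄ = [9/11, 8/33] = K·y
y = (KᵀK)⁻¹·Kᵀ·(x' − x̄) = [3]
z = y + H·x̄ = [3] + [-4] = [-1]

z = [-1]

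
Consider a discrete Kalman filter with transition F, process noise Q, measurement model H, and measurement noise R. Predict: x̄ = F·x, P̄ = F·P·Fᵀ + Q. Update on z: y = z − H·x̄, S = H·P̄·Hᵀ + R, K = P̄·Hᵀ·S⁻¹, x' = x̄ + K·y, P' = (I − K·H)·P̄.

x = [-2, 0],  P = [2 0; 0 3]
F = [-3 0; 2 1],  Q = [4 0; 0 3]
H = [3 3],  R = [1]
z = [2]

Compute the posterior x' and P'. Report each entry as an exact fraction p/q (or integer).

x' = [534/109, -460/109]
P' = [1498/109 -1488/109; -1488/109 1490/109]

x̄ = F·x = [6, -4]
P̄ = F·P·Fᵀ + Q = [22 -12; -12 14]
y = z − H·x̄ = [-4]
S = H·P̄·Hᵀ + R = [109]
K = P̄·Hᵀ·S⁻¹ = [30/109; 6/109]
x' = x̄ + K·y = [534/109, -460/109]
P' = (I − K·H)·P̄ = [1498/109 -1488/109; -1488/109 1490/109]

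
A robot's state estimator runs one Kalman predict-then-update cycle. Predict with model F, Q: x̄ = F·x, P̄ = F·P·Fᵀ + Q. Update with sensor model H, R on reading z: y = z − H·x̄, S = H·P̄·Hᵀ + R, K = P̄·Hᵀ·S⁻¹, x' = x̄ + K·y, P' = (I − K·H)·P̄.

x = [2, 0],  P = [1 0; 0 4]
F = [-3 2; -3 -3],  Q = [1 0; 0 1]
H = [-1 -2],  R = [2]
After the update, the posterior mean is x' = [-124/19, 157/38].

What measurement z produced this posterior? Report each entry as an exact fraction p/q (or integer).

x̄ = F·x = [-6, -6]
P̄ = F·P·Fᵀ + Q = [26 -15; -15 46]
S = H·P̄·Hᵀ + R = [152]
K = P̄·Hᵀ·S⁻¹ = [1/38; -77/152]
x' − x̄ = [-10/19, 385/38] = K·y
y = (KᵀK)⁻¹·Kᵀ·(x' − x̄) = [-20]
z = y + H·x̄ = [-20] + [18] = [-2]

z = [-2]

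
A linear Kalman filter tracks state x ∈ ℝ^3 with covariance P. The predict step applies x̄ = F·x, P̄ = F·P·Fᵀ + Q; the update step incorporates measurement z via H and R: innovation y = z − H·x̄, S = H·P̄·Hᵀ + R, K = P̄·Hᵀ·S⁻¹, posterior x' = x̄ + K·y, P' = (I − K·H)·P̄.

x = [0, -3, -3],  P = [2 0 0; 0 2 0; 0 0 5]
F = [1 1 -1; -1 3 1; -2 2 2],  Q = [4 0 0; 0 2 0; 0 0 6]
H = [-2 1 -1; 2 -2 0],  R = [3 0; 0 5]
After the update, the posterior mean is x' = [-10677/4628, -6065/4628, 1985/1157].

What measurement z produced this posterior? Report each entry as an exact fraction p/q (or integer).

x̄ = F·x = [0, -12, -12]
P̄ = F·P·Fᵀ + Q = [13 -1 -10; -1 27 26; -10 26 42]
S = H·P̄·Hᵀ + R = [36 -40; -40 173]
K = P̄·Hᵀ·S⁻¹ = [-1821/4628 82/1157; -1721/4628 -474/1157; -547/1157 -608/1157]
x' − x̄ = [-10677/4628, 49471/4628, 15869/1157] = K·y
y = (KᵀK)⁻¹·Kᵀ·(x' − x̄) = [1, -27]
z = y + H·x̄ = [1, -27] + [0, 24] = [1, -3]

z = [1, -3]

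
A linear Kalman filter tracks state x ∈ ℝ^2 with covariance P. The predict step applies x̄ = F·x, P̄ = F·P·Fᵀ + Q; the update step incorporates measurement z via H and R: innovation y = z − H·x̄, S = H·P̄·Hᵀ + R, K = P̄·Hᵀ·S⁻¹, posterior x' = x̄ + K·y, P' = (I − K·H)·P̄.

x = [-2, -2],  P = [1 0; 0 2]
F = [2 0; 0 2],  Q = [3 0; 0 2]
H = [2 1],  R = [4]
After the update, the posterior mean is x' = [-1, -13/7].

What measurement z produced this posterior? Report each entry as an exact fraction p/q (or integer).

x̄ = F·x = [-4, -4]
P̄ = F·P·Fᵀ + Q = [7 0; 0 10]
S = H·P̄·Hᵀ + R = [42]
K = P̄·Hᵀ·S⁻¹ = [1/3; 5/21]
x' − x̄ = [3, 15/7] = K·y
y = (KᵀK)⁻¹·Kᵀ·(x' − x̄) = [9]
z = y + H·x̄ = [9] + [-12] = [-3]

z = [-3]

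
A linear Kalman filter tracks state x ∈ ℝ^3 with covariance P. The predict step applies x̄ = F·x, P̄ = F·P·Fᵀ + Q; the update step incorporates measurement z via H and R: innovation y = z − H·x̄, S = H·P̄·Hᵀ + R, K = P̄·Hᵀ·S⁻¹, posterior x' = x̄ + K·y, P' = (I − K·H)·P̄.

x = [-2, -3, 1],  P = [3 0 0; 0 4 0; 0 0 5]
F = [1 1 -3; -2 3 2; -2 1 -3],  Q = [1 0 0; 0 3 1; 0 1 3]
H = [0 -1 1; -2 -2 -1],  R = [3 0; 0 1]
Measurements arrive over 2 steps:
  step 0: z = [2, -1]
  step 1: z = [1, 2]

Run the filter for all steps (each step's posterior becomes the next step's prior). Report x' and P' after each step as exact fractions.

step 0: x' = [-278025/74507, 158544/74507, 309820/74507], P' = [790588/74507 -552971/74507 -463703/74507; -552971/74507 418465/74507 286060/74507; -463703/74507 286060/74507 372487/74507]
step 1: x' = [1043574893/5751056029, -5503368796/5751056029, -2894264577/5751056029], P' = [21381574357/5751056029 -17521201234/5751056029 -7254038002/5751056029; -17521201234/5751056029 16374343918/5751056029 3915930688/5751056029; -7254038002/5751056029 3915930688/5751056029 8232193273/5751056029]

step 0: x̄ = F·x = [-8, -3, -2]
step 0: P̄ = F·P·Fᵀ + Q = [53 -24 43; -24 71 -5; 43 -5 64]
step 0: y = z − H·x̄ = [1, -25]
step 0: S = H·P̄·Hᵀ + R = [148 -51; -51 521]
step 0: K = P̄·Hᵀ·S⁻¹ = [29756/74507 -11531/74507; -44135/74507 -17048/74507; 28809/74507 -17201/74507]
step 0: x' = x̄ + K·y = [-278025/74507, 158544/74507, 309820/74507]
step 0: P' = (I − K·H)·P̄ = [790588/74507 -552971/74507 -463703/74507; -552971/74507 418465/74507 286060/74507; -463703/74507 286060/74507 372487/74507]
step 1: x̄ = F·x = [-1048941/74507, 1651322/74507, -214866/74507]
step 1: P̄ = F·P·Fᵀ + Q = [4595859/74507 -8825718/74507 -364826/74507; -8825718/74507 22420002/74507 3751274/74507; -364826/74507 3751274/74507 2087809/74507]
step 1: y = z − H·x̄ = [1940695/74507, 1138910/74507]
step 1: S = H·P̄·Hᵀ + R = [17228784/74507 22079137/74507; 22079137/74507 53165808/74507]
step 1: K = P̄·Hᵀ·S⁻¹ = [3422387744/5751056029 -466708244/5751056029; -4152804410/5751056029 -1622216056/5751056029; 1438754195/5751056029 -1555978645/5751056029]
step 1: x' = x̄ + K·y = [1043574893/5751056029, -5503368796/5751056029, -2894264577/5751056029]
step 1: P' = (I − K·H)·P̄ = [21381574357/5751056029 -17521201234/5751056029 -7254038002/5751056029; -17521201234/5751056029 16374343918/5751056029 3915930688/5751056029; -7254038002/5751056029 3915930688/5751056029 8232193273/5751056029]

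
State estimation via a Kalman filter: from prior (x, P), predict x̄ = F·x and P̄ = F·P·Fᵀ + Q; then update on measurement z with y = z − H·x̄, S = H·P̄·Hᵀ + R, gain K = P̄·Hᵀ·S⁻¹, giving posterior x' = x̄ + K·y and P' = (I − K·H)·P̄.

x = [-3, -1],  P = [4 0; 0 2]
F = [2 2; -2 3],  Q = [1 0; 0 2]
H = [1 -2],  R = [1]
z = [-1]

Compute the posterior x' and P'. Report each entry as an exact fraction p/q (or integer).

x̄ = F·x = [-8, 3]
P̄ = F·P·Fᵀ + Q = [25 -4; -4 36]
y = z − H·x̄ = [13]
S = H·P̄·Hᵀ + R = [186]
K = P̄·Hᵀ·S⁻¹ = [11/62; -38/93]
x' = x̄ + K·y = [-353/62, -215/93]
P' = (I − K·H)·P̄ = [1187/62 294/31; 294/31 460/93]

x' = [-353/62, -215/93]
P' = [1187/62 294/31; 294/31 460/93]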